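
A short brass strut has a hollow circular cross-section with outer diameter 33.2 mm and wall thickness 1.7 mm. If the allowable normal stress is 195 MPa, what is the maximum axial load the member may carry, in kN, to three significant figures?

32.8 kN

A = 168.2 mm².
P_max = σ_allow · A = 195 · 168.2 = 32810 N = 32.81 kN.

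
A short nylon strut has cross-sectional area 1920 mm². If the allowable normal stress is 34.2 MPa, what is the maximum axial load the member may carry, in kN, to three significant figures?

65.7 kN

P_max = σ_allow · A = 34.2 · 1920 = 65660 N = 65.66 kN.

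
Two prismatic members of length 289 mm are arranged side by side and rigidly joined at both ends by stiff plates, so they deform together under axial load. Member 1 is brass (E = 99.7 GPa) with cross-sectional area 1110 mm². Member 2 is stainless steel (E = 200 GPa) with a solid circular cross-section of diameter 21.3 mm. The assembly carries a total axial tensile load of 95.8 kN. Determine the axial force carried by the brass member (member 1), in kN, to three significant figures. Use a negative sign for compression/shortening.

A_2 = 356.3 mm².
Equal strain + equilibrium ⇒ each member carries load in proportion to AE: A₁E₁ = 110700000 N, A₂E₂ = 71270000 N, ΣAE = 181900000 N.
F₁ = P·A₁E₁/ΣAE = 95800·110700000/181900000 = 58270 N.

58.3 kN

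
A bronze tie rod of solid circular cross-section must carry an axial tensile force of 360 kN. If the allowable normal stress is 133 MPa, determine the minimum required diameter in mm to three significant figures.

58.7 mm

Required area A ≥ P/σ_allow = 360000/133 = 2707 mm².
For a solid circular section, d ≥ √(4A/π) = 58.71 mm.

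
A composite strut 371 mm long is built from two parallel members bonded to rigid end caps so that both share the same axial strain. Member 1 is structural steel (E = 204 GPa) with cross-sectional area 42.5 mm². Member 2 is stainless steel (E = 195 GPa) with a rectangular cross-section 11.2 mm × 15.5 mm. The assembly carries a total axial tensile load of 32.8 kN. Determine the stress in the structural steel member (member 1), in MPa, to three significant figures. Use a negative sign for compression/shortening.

157 MPa

A_2 = 173.6 mm².
Equal strain + equilibrium ⇒ each member carries load in proportion to AE: A₁E₁ = 8670000 N, A₂E₂ = 33850000 N, ΣAE = 42520000 N.
σ₁ = P·E₁/ΣAE = 32800·204000/42520000 = 157.4 MPa.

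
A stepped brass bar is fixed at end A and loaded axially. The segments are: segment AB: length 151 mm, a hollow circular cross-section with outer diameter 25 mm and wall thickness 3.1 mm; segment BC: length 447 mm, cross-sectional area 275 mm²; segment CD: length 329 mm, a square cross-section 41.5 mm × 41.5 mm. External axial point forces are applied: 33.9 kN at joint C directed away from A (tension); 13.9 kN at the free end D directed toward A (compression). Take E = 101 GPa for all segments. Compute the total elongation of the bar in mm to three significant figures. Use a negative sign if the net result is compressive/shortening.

0.436 mm

Internal axial forces (sectioning from the free end, tension +): N_CD = -13.9 kN, N_BC = 20 kN, N_AB = 20 kN.
A_AB = 213.3 mm².
A_CD = 1722 mm².
δ_AB = 20000·151/(213.3·101000) = 0.1402 mm
δ_BC = 20000·447/(275·101000) = 0.3219 mm
δ_CD = -13900·329/(1722·101000) = -0.02629 mm
δ = Σδ_i = 0.4358 mm.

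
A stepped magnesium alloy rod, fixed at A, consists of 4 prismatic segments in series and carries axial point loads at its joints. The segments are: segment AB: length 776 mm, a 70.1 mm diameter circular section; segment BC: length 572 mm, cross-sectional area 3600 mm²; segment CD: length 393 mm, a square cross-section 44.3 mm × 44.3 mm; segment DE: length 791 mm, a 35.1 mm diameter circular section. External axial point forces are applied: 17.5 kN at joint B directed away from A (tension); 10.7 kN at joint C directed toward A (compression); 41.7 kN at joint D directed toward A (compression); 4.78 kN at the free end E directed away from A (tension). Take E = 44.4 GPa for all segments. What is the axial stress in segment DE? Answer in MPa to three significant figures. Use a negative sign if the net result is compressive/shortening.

4.94 MPa

Internal axial forces (sectioning from the free end, tension +): N_DE = 4.78 kN, N_CD = -36.92 kN, N_BC = -47.62 kN, N_AB = -30.12 kN.
A_DE = 967.6 mm².
σ_DE = N_DE/A_DE = 4780/967.6 = 4.94 MPa.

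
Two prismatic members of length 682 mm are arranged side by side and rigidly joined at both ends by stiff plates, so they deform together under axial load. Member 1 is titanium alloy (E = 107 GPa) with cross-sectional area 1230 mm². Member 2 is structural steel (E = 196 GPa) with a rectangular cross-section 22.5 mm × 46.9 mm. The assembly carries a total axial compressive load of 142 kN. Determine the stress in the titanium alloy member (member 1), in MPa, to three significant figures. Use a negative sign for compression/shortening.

-44.9 MPa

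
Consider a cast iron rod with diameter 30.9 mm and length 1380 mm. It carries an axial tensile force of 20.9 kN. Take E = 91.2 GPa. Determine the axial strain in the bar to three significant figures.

A = 749.9 mm².
σ = N/A = 27.87 MPa; ε = σ/E = 27.87/91200 = 3.056e-04.

3.06e-04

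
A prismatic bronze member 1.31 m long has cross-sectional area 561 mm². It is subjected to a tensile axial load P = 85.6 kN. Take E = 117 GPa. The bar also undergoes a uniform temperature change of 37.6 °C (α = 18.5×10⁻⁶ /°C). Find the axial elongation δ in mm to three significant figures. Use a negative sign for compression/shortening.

2.62 mm

δ_mech = NL/(AE) = 85600·1310/(561·117000) = 1.708 mm.
δ_thermal = αLΔT = 18.5e-6·1310·37.6 = 0.9112 mm.
δ = δ_mech + δ_thermal = 2.62 mm.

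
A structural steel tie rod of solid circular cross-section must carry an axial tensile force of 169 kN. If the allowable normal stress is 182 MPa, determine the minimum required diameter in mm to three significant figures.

Required area A ≥ P/σ_allow = 169000/182 = 928.6 mm².
For a solid circular section, d ≥ √(4A/π) = 34.38 mm.

34.4 mm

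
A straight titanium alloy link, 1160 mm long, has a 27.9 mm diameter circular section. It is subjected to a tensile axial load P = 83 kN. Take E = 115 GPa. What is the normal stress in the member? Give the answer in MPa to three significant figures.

A = 611.4 mm².
σ = N/A = 83000/611.4 = 135.8 MPa.

136 MPa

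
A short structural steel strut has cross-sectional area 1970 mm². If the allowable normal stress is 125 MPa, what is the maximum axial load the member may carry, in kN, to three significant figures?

P_max = σ_allow · A = 125 · 1970 = 246200 N = 246.2 kN.

246 kN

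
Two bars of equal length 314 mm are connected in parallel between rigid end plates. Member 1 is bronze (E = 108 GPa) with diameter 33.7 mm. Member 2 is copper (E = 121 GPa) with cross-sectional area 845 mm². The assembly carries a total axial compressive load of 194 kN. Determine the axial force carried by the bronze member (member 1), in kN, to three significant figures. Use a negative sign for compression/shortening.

-94.1 kN

A_1 = 892 mm².
Equal strain + equilibrium ⇒ each member carries load in proportion to AE: A₁E₁ = 96330000 N, A₂E₂ = 102200000 N, ΣAE = 198600000 N.
F₁ = P·A₁E₁/ΣAE = -194000·96330000/198600000 = -94110 N.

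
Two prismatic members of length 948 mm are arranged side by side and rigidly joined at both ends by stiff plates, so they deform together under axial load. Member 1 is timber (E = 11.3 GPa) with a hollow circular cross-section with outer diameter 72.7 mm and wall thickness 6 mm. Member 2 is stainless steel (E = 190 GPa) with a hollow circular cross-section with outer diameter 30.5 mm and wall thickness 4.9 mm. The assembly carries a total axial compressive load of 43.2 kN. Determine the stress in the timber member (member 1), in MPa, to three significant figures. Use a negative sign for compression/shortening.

-5.48 MPa

A_1 = 1257 mm².
A_2 = 394.1 mm².
Equal strain + equilibrium ⇒ each member carries load in proportion to AE: A₁E₁ = 14210000 N, A₂E₂ = 74880000 N, ΣAE = 89080000 N.
σ₁ = P·E₁/ΣAE = -43200·11300/89080000 = -5.48 MPa.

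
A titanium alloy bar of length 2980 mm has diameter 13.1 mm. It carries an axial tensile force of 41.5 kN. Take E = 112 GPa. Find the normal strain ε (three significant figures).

A = 134.8 mm².
σ = N/A = 307.9 MPa; ε = σ/E = 307.9/112000 = 2.749e-03.

0.00275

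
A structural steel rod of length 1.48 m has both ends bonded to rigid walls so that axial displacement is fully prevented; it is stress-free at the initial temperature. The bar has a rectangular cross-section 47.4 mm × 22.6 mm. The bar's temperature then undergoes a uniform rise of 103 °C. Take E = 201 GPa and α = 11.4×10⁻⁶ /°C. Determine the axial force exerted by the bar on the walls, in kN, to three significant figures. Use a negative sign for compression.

-253 kN

Free thermal expansion αLΔT = 11.4e-6 · 1480 · 103 = 1.738 mm.
The walls impose strain ε = −(1.738)/1480 = -1.1742e-03; σ = Eε = 201000 · -1.1742e-03 = -236 MPa.
Wall reaction R = σ·A = -236·1071 = -252800 N = -252.8 kN.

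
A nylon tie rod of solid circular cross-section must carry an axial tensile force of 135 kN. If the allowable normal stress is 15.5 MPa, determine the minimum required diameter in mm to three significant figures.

105 mm

Required area A ≥ P/σ_allow = 135000/15.5 = 8710 mm².
For a solid circular section, d ≥ √(4A/π) = 105.3 mm.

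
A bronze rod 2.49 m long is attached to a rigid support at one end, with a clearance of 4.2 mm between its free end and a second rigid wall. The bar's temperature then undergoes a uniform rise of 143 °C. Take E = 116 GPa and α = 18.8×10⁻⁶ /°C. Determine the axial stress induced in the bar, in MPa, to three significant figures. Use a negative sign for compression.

-116 MPa

Free thermal expansion αLΔT = 18.8e-6 · 2490 · 143 = 6.694 mm.
The walls engage after the gap closes; constrained expansion = 6.694 − 4.2 = 2.494 mm.
The walls impose strain ε = −(2.494)/2490 = -1.0017e-03; σ = Eε = 116000 · -1.0017e-03 = -116.2 MPa.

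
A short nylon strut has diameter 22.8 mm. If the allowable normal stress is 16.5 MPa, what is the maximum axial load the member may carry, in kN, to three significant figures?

6.74 kN

A = 408.3 mm².
P_max = σ_allow · A = 16.5 · 408.3 = 6737 N = 6.737 kN.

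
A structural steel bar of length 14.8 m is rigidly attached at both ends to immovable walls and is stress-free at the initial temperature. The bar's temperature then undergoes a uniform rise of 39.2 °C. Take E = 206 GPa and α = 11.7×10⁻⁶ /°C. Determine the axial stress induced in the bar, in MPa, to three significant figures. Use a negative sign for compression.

Free thermal expansion αLΔT = 11.7e-6 · 14800 · 39.2 = 6.788 mm.
The walls impose strain ε = −(6.788)/14800 = -4.5864e-04; σ = Eε = 206000 · -4.5864e-04 = -94.48 MPa.

-94.5 MPa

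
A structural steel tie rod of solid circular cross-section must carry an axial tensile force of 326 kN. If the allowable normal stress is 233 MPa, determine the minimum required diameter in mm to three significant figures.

42.2 mm

Required area A ≥ P/σ_allow = 326000/233 = 1399 mm².
For a solid circular section, d ≥ √(4A/π) = 42.21 mm.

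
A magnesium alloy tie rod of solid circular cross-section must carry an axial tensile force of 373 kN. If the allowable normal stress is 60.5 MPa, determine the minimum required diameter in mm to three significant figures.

88.6 mm

Required area A ≥ P/σ_allow = 373000/60.5 = 6165 mm².
For a solid circular section, d ≥ √(4A/π) = 88.6 mm.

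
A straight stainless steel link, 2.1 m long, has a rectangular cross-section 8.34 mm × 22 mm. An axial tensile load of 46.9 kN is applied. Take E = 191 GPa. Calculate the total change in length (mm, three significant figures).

A = 183.5 mm².
δ_mech = NL/(AE) = 46900·2100/(183.5·191000) = 2.81 mm.

2.81 mm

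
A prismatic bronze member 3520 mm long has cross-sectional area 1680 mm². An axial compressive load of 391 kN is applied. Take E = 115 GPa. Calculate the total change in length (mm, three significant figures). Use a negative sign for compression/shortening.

δ_mech = NL/(AE) = -391000·3520/(1680·115000) = -7.124 mm.

-7.12 mm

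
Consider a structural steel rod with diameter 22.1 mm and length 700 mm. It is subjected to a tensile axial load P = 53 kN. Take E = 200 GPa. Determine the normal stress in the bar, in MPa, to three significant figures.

A = 383.6 mm².
σ = N/A = 53000/383.6 = 138.2 MPa.

138 MPa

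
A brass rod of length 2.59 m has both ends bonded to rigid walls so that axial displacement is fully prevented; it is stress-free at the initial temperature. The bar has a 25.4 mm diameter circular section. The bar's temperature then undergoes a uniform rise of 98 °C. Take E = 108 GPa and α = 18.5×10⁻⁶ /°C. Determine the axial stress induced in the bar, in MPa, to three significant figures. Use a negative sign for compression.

Free thermal expansion αLΔT = 18.5e-6 · 2590 · 98 = 4.696 mm.
The walls impose strain ε = −(4.696)/2590 = -1.8130e-03; σ = Eε = 108000 · -1.8130e-03 = -195.8 MPa.

-196 MPa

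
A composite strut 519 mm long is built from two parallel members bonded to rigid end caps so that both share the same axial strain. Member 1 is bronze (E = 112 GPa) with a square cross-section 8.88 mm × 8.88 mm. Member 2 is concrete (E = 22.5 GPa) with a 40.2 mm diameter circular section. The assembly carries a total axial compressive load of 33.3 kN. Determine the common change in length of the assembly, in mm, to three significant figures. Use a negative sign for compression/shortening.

-0.462 mm

A_1 = 78.85 mm².
A_2 = 1269 mm².
Equal strain + equilibrium ⇒ each member carries load in proportion to AE: A₁E₁ = 8832000 N, A₂E₂ = 28560000 N, ΣAE = 37390000 N.
δ = PL/ΣAE = -33300·519/37390000 = -0.4622 mm.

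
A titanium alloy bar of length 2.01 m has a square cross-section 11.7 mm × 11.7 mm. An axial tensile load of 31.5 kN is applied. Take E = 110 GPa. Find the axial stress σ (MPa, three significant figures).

230 MPa

A = 136.9 mm².
σ = N/A = 31500/136.9 = 230.1 MPa.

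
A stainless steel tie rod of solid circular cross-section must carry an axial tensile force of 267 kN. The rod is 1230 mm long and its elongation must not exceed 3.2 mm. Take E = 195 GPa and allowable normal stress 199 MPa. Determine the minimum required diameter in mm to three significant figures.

Required area A ≥ P/σ_allow = 267000/199 = 1342 mm².
For a solid circular section, d ≥ √(4A/π) = 41.33 mm.
Elongation limit: A ≥ PL/(Eδ_allow) = 267000·1230/(195000·3.2) = 526.3 mm² ⇒ d ≥ 25.89 mm.
The stress limit governs.

41.3 mm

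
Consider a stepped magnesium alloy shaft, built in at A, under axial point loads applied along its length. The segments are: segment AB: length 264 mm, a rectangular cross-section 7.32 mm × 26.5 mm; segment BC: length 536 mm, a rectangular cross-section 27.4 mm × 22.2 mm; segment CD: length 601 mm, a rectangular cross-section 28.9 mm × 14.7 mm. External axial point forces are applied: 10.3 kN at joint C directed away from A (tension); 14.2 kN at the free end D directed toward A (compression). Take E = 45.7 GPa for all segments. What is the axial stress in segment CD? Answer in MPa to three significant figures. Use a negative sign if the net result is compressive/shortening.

Internal axial forces (sectioning from the free end, tension +): N_CD = -14.2 kN, N_BC = -3.9 kN, N_AB = -3.9 kN.
A_CD = 424.8 mm².
σ_CD = N_CD/A_CD = -14200/424.8 = -33.43 MPa.

-33.4 MPa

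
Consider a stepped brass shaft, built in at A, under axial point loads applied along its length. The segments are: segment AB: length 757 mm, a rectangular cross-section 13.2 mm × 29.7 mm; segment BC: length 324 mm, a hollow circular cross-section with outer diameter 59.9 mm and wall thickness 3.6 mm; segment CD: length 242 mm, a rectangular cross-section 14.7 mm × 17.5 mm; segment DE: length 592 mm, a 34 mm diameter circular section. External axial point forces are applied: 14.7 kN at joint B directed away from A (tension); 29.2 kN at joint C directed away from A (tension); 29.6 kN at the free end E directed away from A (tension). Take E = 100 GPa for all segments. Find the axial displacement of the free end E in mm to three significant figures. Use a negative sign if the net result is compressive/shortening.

Internal axial forces (sectioning from the free end, tension +): N_DE = 29.6 kN, N_CD = 29.6 kN, N_BC = 58.8 kN, N_AB = 73.5 kN.
A_AB = 392 mm².
A_BC = 636.7 mm².
A_CD = 257.2 mm².
A_DE = 907.9 mm².
δ_AB = 73500·757/(392·100000) = 1.419 mm
δ_BC = 58800·324/(636.7·100000) = 0.2992 mm
δ_CD = 29600·242/(257.2·100000) = 0.2785 mm
δ_DE = 29600·592/(907.9·100000) = 0.193 mm
δ = Σδ_i = 2.19 mm.

2.19 mm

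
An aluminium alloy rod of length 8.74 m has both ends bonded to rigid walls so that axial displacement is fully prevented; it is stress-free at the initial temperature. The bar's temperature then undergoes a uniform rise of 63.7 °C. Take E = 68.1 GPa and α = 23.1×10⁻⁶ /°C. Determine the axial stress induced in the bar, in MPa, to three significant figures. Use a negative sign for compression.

Free thermal expansion αLΔT = 23.1e-6 · 8740 · 63.7 = 12.86 mm.
The walls impose strain ε = −(12.86)/8740 = -1.4715e-03; σ = Eε = 68100 · -1.4715e-03 = -100.2 MPa.

-100 MPa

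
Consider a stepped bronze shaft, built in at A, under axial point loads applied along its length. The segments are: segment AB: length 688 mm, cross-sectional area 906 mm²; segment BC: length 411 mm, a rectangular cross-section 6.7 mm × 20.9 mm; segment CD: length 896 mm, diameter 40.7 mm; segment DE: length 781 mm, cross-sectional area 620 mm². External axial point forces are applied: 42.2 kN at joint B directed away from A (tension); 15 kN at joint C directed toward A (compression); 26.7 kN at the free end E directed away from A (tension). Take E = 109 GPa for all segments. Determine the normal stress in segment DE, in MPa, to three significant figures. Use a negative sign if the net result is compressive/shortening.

43.1 MPa

Internal axial forces (sectioning from the free end, tension +): N_DE = 26.7 kN, N_CD = 26.7 kN, N_BC = 11.7 kN, N_AB = 53.9 kN.
σ_DE = N_DE/A_DE = 26700/620 = 43.06 MPa.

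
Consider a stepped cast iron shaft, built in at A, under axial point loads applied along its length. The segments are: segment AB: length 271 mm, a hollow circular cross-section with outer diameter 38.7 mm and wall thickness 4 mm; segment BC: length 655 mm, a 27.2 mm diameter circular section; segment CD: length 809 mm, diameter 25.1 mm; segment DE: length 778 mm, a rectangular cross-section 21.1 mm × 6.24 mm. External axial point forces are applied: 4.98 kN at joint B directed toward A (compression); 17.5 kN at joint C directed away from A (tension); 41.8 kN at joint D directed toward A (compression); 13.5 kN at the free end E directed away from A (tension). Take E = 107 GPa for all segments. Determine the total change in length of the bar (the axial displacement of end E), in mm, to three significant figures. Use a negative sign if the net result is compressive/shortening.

0.108 mm

Internal axial forces (sectioning from the free end, tension +): N_DE = 13.5 kN, N_CD = -28.3 kN, N_BC = -10.8 kN, N_AB = -15.78 kN.
A_AB = 436.1 mm².
A_BC = 581.1 mm².
A_CD = 494.8 mm².
A_DE = 131.7 mm².
δ_AB = -15780·271/(436.1·107000) = -0.09165 mm
δ_BC = -10800·655/(581.1·107000) = -0.1138 mm
δ_CD = -28300·809/(494.8·107000) = -0.4324 mm
δ_DE = 13500·778/(131.7·107000) = 0.7455 mm
δ = Σδ_i = 0.1077 mm.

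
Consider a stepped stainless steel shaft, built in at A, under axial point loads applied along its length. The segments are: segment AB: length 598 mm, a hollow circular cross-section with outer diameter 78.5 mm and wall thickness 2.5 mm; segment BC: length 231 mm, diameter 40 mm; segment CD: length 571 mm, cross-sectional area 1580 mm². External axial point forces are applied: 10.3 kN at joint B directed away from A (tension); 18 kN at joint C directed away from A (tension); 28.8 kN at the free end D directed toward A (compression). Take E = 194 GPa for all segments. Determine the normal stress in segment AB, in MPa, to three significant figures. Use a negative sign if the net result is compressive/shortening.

Internal axial forces (sectioning from the free end, tension +): N_CD = -28.8 kN, N_BC = -10.8 kN, N_AB = -0.5 kN.
A_AB = 596.9 mm².
σ_AB = N_AB/A_AB = -500/596.9 = -0.8377 MPa.

-0.838 MPa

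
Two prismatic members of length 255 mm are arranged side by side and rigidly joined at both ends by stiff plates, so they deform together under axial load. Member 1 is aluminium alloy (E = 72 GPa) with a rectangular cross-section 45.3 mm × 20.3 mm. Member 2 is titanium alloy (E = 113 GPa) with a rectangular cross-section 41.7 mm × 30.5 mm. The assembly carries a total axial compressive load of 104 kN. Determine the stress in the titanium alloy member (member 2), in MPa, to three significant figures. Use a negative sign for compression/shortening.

-56.0 MPa

A_1 = 919.6 mm².
A_2 = 1272 mm².
Equal strain + equilibrium ⇒ each member carries load in proportion to AE: A₁E₁ = 66210000 N, A₂E₂ = 143700000 N, ΣAE = 209900000 N.
σ₂ = P·E₂/ΣAE = -104000·113000/209900000 = -55.98 MPa.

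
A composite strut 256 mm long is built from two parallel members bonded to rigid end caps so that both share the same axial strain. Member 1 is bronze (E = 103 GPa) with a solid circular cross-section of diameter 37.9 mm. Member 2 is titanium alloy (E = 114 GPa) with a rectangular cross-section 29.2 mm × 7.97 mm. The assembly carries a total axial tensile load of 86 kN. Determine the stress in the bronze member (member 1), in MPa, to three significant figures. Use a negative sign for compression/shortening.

A_1 = 1128 mm².
A_2 = 232.7 mm².
Equal strain + equilibrium ⇒ each member carries load in proportion to AE: A₁E₁ = 116200000 N, A₂E₂ = 26530000 N, ΣAE = 142700000 N.
σ₁ = P·E₁/ΣAE = 86000·103000/142700000 = 62.06 MPa.

62.1 MPa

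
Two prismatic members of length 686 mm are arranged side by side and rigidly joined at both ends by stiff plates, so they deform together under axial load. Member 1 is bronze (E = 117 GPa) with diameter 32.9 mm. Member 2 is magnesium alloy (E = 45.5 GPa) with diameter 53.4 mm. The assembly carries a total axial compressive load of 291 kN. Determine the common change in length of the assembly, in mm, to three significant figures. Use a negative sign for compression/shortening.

-0.991 mm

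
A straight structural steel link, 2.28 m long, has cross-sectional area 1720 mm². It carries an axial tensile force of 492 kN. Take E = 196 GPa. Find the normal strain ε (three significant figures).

σ = N/A = 286 MPa; ε = σ/E = 286/196000 = 1.459e-03.

0.00146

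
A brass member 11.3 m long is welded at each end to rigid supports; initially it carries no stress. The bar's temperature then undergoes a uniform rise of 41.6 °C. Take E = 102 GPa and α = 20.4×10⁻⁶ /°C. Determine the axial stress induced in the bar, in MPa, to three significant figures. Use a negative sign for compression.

-86.6 MPa

Free thermal expansion αLΔT = 20.4e-6 · 11300 · 41.6 = 9.59 mm.
The walls impose strain ε = −(9.59)/11300 = -8.4864e-04; σ = Eε = 102000 · -8.4864e-04 = -86.56 MPa.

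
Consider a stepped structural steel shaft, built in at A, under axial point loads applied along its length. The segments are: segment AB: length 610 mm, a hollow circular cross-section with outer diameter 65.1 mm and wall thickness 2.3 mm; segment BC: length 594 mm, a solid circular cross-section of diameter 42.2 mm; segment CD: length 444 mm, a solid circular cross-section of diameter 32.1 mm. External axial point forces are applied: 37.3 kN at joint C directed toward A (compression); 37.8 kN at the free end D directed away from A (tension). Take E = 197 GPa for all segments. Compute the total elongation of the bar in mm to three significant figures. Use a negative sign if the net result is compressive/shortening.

Internal axial forces (sectioning from the free end, tension +): N_CD = 37.8 kN, N_BC = 0.5 kN, N_AB = 0.5 kN.
A_AB = 453.8 mm².
A_BC = 1399 mm².
A_CD = 809.3 mm².
δ_AB = 500·610/(453.8·197000) = 0.003412 mm
δ_BC = 500·594/(1399·197000) = 0.001078 mm
δ_CD = 37800·444/(809.3·197000) = 0.1053 mm
δ = Σδ_i = 0.1098 mm.

0.110 mm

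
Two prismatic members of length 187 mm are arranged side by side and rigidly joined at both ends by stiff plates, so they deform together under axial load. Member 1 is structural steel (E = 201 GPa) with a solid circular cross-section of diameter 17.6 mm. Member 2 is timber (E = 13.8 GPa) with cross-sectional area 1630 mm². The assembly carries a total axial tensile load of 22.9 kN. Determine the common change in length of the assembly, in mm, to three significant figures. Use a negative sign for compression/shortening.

A_1 = 243.3 mm².
Equal strain + equilibrium ⇒ each member carries load in proportion to AE: A₁E₁ = 48900000 N, A₂E₂ = 22490000 N, ΣAE = 71390000 N.
δ = PL/ΣAE = 22900·187/71390000 = 0.05998 mm.

0.0600 mm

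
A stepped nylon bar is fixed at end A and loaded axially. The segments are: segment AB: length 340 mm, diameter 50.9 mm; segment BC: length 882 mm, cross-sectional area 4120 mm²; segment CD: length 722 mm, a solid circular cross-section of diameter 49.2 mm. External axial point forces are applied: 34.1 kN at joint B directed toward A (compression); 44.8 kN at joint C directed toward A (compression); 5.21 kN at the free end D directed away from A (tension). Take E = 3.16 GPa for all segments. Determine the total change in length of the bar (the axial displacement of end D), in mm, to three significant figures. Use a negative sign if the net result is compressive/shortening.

-5.95 mm

Internal axial forces (sectioning from the free end, tension +): N_CD = 5.21 kN, N_BC = -39.59 kN, N_AB = -73.69 kN.
A_AB = 2035 mm².
A_CD = 1901 mm².
δ_AB = -73690·340/(2035·3160) = -3.897 mm
δ_BC = -39590·882/(4120·3160) = -2.682 mm
δ_CD = 5210·722/(1901·3160) = 0.6261 mm
δ = Σδ_i = -5.952 mm.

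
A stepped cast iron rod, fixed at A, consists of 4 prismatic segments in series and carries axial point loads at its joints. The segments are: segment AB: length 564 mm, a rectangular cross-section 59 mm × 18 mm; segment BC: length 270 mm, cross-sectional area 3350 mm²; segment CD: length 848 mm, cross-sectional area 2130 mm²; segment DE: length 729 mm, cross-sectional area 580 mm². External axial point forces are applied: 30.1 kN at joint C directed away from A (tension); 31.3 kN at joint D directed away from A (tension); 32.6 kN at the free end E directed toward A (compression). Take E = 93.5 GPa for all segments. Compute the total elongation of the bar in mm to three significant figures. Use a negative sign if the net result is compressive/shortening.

-0.255 mm

Internal axial forces (sectioning from the free end, tension +): N_DE = -32.6 kN, N_CD = -1.3 kN, N_BC = 28.8 kN, N_AB = 28.8 kN.
A_AB = 1062 mm².
δ_AB = 28800·564/(1062·93500) = 0.1636 mm
δ_BC = 28800·270/(3350·93500) = 0.02483 mm
δ_CD = -1300·848/(2130·93500) = -0.005535 mm
δ_DE = -32600·729/(580·93500) = -0.4382 mm
δ = Σδ_i = -0.2554 mm.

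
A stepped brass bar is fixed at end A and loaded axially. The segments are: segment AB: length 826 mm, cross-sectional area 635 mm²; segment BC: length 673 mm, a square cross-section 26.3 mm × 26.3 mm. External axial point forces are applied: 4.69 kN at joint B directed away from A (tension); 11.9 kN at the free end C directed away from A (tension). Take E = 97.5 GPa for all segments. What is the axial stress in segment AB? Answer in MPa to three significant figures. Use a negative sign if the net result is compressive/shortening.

Internal axial forces (sectioning from the free end, tension +): N_BC = 11.9 kN, N_AB = 16.59 kN.
σ_AB = N_AB/A_AB = 16590/635 = 26.13 MPa.

26.1 MPa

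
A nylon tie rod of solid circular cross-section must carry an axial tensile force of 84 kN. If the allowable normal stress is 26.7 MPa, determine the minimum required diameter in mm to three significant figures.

63.3 mm

Required area A ≥ P/σ_allow = 84000/26.7 = 3146 mm².
For a solid circular section, d ≥ √(4A/π) = 63.29 mm.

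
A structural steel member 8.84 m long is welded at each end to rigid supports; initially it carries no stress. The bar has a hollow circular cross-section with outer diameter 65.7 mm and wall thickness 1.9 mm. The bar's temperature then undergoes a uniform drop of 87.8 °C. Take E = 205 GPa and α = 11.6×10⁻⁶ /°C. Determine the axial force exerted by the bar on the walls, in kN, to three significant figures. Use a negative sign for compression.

79.5 kN

Free thermal expansion αLΔT = 11.6e-6 · 8840 · -87.8 = -9.003 mm.
The walls impose strain ε = −(-9.003)/8840 = 1.0185e-03; σ = Eε = 205000 · 1.0185e-03 = 208.8 MPa.
Wall reaction R = σ·A = 208.8·380.8 = 79510 N = 79.51 kN.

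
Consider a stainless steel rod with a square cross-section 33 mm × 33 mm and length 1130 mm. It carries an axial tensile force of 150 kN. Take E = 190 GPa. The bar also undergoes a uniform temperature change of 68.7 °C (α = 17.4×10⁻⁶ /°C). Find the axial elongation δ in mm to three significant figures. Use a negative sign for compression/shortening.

2.17 mm

A = 1089 mm².
δ_mech = NL/(AE) = 150000·1130/(1089·190000) = 0.8192 mm.
δ_thermal = αLΔT = 17.4e-6·1130·68.7 = 1.351 mm.
δ = δ_mech + δ_thermal = 2.17 mm.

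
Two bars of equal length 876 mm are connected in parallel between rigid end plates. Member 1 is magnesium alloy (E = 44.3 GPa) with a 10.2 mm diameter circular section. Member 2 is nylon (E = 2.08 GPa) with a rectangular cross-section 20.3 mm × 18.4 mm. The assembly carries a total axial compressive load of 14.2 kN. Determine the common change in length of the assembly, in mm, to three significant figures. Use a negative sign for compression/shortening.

A_1 = 81.71 mm².
A_2 = 373.5 mm².
Equal strain + equilibrium ⇒ each member carries load in proportion to AE: A₁E₁ = 3620000 N, A₂E₂ = 776900 N, ΣAE = 4397000 N.
δ = PL/ΣAE = -14200·876/4397000 = -2.829 mm.

-2.83 mm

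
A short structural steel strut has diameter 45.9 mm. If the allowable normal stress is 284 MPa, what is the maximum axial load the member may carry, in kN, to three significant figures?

470 kN

A = 1655 mm².
P_max = σ_allow · A = 284 · 1655 = 469900 N = 469.9 kN.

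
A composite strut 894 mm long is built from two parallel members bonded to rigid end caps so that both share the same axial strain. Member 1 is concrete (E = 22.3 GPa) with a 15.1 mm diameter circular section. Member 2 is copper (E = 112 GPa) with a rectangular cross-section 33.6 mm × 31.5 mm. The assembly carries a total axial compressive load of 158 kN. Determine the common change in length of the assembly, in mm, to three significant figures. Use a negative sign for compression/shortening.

-1.15 mm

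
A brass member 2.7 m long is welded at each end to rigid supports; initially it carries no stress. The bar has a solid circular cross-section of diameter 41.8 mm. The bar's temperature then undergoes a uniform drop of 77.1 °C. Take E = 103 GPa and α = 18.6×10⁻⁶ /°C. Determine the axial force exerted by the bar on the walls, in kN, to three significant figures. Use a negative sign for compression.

Free thermal expansion αLΔT = 18.6e-6 · 2700 · -77.1 = -3.872 mm.
The walls impose strain ε = −(-3.872)/2700 = 1.4341e-03; σ = Eε = 103000 · 1.4341e-03 = 147.7 MPa.
Wall reaction R = σ·A = 147.7·1372 = 202700 N = 202.7 kN.

203 kN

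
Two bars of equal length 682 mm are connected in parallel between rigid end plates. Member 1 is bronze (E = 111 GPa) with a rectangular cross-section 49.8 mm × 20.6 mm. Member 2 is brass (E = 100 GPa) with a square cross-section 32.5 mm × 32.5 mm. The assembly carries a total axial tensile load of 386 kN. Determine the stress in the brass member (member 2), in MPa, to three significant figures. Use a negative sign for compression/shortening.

176 MPa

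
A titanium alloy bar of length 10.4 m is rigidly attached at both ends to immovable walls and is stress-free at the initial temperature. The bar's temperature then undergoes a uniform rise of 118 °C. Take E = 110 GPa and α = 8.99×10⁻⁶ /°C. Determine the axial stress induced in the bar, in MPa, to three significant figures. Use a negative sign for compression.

-117 MPa

Free thermal expansion αLΔT = 8.99e-6 · 10400 · 118 = 11.03 mm.
The walls impose strain ε = −(11.03)/10400 = -1.0608e-03; σ = Eε = 110000 · -1.0608e-03 = -116.7 MPa.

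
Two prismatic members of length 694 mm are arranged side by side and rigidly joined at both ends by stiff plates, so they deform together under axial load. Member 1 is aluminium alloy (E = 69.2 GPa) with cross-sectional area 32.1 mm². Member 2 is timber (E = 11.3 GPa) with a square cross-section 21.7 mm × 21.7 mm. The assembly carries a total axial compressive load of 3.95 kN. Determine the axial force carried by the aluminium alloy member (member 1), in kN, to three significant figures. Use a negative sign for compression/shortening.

-1.16 kN

A_2 = 470.9 mm².
Equal strain + equilibrium ⇒ each member carries load in proportion to AE: A₁E₁ = 2221000 N, A₂E₂ = 5321000 N, ΣAE = 7542000 N.
F₁ = P·A₁E₁/ΣAE = -3950·2221000/7542000 = -1163 N.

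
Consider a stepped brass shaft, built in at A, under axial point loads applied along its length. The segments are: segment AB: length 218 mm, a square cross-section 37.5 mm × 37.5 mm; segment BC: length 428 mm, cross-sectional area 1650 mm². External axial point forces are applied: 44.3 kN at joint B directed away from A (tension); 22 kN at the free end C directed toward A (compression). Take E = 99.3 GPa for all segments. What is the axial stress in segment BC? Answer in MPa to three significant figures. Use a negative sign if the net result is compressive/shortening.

Internal axial forces (sectioning from the free end, tension +): N_BC = -22 kN, N_AB = 22.3 kN.
σ_BC = N_BC/A_BC = -22000/1650 = -13.33 MPa.

-13.3 MPa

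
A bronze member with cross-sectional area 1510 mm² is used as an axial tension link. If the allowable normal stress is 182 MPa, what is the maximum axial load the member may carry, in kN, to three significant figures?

275 kN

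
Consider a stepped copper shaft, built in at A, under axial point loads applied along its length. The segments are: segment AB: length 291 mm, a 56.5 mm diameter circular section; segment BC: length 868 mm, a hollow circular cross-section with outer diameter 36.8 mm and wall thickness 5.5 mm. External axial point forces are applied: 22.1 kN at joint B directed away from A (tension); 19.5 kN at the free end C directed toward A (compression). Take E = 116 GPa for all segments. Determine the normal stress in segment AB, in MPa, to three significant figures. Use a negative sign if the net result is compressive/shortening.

Internal axial forces (sectioning from the free end, tension +): N_BC = -19.5 kN, N_AB = 2.6 kN.
A_AB = 2507 mm².
σ_AB = N_AB/A_AB = 2600/2507 = 1.037 MPa.

1.04 MPa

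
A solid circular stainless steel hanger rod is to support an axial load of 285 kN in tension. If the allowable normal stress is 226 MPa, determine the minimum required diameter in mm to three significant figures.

40.1 mm

Required area A ≥ P/σ_allow = 285000/226 = 1261 mm².
For a solid circular section, d ≥ √(4A/π) = 40.07 mm.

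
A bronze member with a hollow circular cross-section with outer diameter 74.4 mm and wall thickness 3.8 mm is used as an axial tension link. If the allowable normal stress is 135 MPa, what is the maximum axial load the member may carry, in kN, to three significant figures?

A = 842.8 mm².
P_max = σ_allow · A = 135 · 842.8 = 113800 N = 113.8 kN.

114 kN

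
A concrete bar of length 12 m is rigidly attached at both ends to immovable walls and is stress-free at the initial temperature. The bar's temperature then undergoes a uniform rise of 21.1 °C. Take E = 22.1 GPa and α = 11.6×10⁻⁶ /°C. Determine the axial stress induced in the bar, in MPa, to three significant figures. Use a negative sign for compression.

Free thermal expansion αLΔT = 11.6e-6 · 12000 · 21.1 = 2.937 mm.
The walls impose strain ε = −(2.937)/12000 = -2.4476e-04; σ = Eε = 22100 · -2.4476e-04 = -5.409 MPa.

-5.41 MPa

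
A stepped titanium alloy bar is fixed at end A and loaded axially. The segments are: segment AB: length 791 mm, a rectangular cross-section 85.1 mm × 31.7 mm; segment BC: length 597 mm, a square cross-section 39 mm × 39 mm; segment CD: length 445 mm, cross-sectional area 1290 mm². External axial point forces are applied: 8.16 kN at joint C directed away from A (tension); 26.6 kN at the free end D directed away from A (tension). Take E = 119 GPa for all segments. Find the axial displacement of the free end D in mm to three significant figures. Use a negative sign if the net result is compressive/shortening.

0.277 mm

Internal axial forces (sectioning from the free end, tension +): N_CD = 26.6 kN, N_BC = 34.76 kN, N_AB = 34.76 kN.
A_AB = 2698 mm².
A_BC = 1521 mm².
δ_AB = 34760·791/(2698·119000) = 0.08565 mm
δ_BC = 34760·597/(1521·119000) = 0.1147 mm
δ_CD = 26600·445/(1290·119000) = 0.07711 mm
δ = Σδ_i = 0.2774 mm.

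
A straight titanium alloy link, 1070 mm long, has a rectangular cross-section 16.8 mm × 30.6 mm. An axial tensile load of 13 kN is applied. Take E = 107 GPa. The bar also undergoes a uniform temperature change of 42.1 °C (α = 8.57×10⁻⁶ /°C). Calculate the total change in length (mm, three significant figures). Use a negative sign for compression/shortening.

0.639 mm

A = 514.1 mm².
δ_mech = NL/(AE) = 13000·1070/(514.1·107000) = 0.2529 mm.
δ_thermal = αLΔT = 8.57e-6·1070·42.1 = 0.3861 mm.
δ = δ_mech + δ_thermal = 0.6389 mm.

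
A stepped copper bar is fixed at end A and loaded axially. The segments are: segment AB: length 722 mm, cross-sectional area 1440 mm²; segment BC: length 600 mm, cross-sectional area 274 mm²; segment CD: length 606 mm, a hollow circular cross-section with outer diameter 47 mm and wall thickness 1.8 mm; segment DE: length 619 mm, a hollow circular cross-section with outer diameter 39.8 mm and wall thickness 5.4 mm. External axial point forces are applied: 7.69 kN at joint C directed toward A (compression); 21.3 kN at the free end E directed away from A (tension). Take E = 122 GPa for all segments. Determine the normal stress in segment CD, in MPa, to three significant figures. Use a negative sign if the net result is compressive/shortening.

Internal axial forces (sectioning from the free end, tension +): N_DE = 21.3 kN, N_CD = 21.3 kN, N_BC = 13.61 kN, N_AB = 13.61 kN.
A_CD = 255.6 mm².
σ_CD = N_CD/A_CD = 21300/255.6 = 83.33 MPa.

83.3 MPa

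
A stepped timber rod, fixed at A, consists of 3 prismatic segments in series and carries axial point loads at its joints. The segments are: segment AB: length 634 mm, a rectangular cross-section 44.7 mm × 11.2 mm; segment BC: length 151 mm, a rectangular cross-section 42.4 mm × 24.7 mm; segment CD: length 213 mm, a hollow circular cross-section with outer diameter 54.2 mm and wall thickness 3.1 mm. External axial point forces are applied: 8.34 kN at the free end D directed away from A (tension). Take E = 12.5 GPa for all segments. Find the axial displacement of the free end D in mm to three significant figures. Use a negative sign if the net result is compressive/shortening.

Internal axial forces (sectioning from the free end, tension +): N_CD = 8.34 kN, N_BC = 8.34 kN, N_AB = 8.34 kN.
A_AB = 500.6 mm².
A_BC = 1047 mm².
A_CD = 497.7 mm².
δ_AB = 8340·634/(500.6·12500) = 0.8449 mm
δ_BC = 8340·151/(1047·12500) = 0.0962 mm
δ_CD = 8340·213/(497.7·12500) = 0.2856 mm
δ = Σδ_i = 1.227 mm.

1.23 mm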